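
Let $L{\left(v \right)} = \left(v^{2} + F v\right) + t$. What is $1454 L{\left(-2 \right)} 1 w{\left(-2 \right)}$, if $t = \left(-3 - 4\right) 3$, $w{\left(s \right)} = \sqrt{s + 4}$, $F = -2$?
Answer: $- 18902 \sqrt{2} \approx -26731.0$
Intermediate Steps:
$w{\left(s \right)} = \sqrt{4 + s}$
$t = -21$ ($t = \left(-7\right) 3 = -21$)
$L{\left(v \right)} = -21 + v^{2} - 2 v$ ($L{\left(v \right)} = \left(v^{2} - 2 v\right) - 21 = -21 + v^{2} - 2 v$)
$1454 L{\left(-2 \right)} 1 w{\left(-2 \right)} = 1454 \left(-21 + \left(-2\right)^{2} - -4\right) 1 \sqrt{4 - 2} = 1454 \left(-21 + 4 + 4\right) 1 \sqrt{2} = 1454 \left(-13\right) 1 \sqrt{2} = 1454 \left(- 13 \sqrt{2}\right) = - 18902 \sqrt{2}$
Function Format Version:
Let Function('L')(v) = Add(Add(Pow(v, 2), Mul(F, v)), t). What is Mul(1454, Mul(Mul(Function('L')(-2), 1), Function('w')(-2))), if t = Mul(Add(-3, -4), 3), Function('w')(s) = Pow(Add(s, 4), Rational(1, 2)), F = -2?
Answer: Mul(-18902, Pow(2, Rational(1, 2))) ≈ -26731.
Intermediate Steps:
Function('w')(s) = Pow(Add(4, s), Rational(1, 2))
t = -21 (t = Mul(-7, 3) = -21)
Function('L')(v) = Add(-21, Pow(v, 2), Mul(-2, v)) (Function('L')(v) = Add(Add(Pow(v, 2), Mul(-2, v)), -21) = Add(-21, Pow(v, 2), Mul(-2, v)))
Mul(1454, Mul(Mul(Function('L')(-2), 1), Function('w')(-2))) = Mul(1454, Mul(Mul(Add(-21, Pow(-2, 2), Mul(-2, -2)), 1), Pow(Add(4, -2), Rational(1, 2)))) = Mul(1454, Mul(Mul(Add(-21, 4, 4), 1), Pow(2, Rational(1, 2)))) = Mul(1454, Mul(Mul(-13, 1), Pow(2, Rational(1, 2)))) = Mul(1454, Mul(-13, Pow(2, Rational(1, 2)))) = Mul(-18902, Pow(2, Rational(1, 2)))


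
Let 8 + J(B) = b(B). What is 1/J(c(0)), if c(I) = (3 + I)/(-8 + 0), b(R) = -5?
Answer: -1/13 ≈ -0.076923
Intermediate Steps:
c(I) = -3/8 - I/8 (c(I) = (3 + I)/(-8) = (3 + I)*(-1/8) = -3/8 - I/8)
J(B) = -13 (J(B) = -8 - 5 = -13)
1/J(c(0)) = 1/(-13) = -1/13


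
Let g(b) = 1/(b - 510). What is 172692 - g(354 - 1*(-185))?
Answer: 5008067/29 ≈ 1.7269e+5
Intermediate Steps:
g(b) = 1/(-510 + b)
172692 - g(354 - 1*(-185)) = 172692 - 1/(-510 + (354 - 1*(-185))) = 172692 - 1/(-510 + (354 + 185)) = 172692 - 1/(-510 + 539) = 172692 - 1/29 = 5008067/29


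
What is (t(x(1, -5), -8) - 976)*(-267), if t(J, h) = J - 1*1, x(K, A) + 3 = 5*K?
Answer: 260325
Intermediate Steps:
x(K, A) = -3 + 5*K
t(J, h) = -1 + J (t(J, h) = J - 1 = -1 + J)
(t(x(1, -5), -8) - 976)*(-267) = ((-1 + (-3 + 5*1)) - 976)*(-267) = ((-1 + (-3 + 5)) - 976)*(-267) = ((-1 + 2) - 976)*(-267) = (1 - 976)*(-267) = -975*(-267) = 260325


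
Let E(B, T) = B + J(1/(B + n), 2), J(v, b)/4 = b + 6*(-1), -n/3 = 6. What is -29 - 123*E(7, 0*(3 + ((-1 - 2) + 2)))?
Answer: 1078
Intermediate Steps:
n = -18 (n = -3*6 = -18)
J(v, b) = -24 + 4*b (J(v, b) = 4*(b + 6*(-1)) = 4*(b - 6) = 4*(-6 + b) = -24 + 4*b)
E(B, T) = -16 + B (E(B, T) = B + (-24 + 4*2) = B + (-24 + 8) = B - 16 = -16 + B)
-29 - 123*E(7, 0*(3 + ((-1 - 2) + 2))) = -29 - 123*(-16 + 7) = -29 - 123*(-9) = -29 + 1107 = 1078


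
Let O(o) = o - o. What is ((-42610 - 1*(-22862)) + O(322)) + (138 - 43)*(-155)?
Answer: -34473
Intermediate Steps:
O(o) = 0
((-42610 - 1*(-22862)) + O(322)) + (138 - 43)*(-155) = ((-42610 - 1*(-22862)) + 0) + (138 - 43)*(-155) = ((-42610 + 22862) + 0) + 95*(-155) = (-19748 + 0) - 14725 = -19748 - 14725 = -34473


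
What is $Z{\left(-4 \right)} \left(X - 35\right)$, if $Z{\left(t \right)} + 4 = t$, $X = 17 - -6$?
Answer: $96$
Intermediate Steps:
$X = 23$ ($X = 17 + 6 = 23$)
$Z{\left(t \right)} = -4 + t$
$Z{\left(-4 \right)} \left(X - 35\right) = \left(-4 - 4\right) \left(23 - 35\right) = \left(-8\right) \left(-12\right) = 96$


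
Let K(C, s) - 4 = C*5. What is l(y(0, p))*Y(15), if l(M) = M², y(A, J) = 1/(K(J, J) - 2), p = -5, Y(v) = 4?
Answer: 4/529 ≈ 0.0075614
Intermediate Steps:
K(C, s) = 4 + 5*C (K(C, s) = 4 + C*5 = 4 + 5*C)
y(A, J) = 1/(2 + 5*J) (y(A, J) = 1/((4 + 5*J) - 2) = 1/(2 + 5*J))
l(y(0, p))*Y(15) = (1/(2 + 5*(-5)))²*4 = (1/(2 - 25))²*4 = (1/(-23))²*4 = (-1/23)²*4 = (1/529)*4 = 4/529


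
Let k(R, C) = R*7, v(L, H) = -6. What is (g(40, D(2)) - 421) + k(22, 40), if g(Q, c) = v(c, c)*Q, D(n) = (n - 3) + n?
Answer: -507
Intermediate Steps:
D(n) = -3 + 2*n (D(n) = (-3 + n) + n = -3 + 2*n)
k(R, C) = 7*R
g(Q, c) = -6*Q
(g(40, D(2)) - 421) + k(22, 40) = (-6*40 - 421) + 7*22 = (-240 - 421) + 154 = -661 + 154 = -507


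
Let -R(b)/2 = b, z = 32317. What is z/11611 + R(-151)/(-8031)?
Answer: 15060665/5485173 ≈ 2.7457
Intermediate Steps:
R(b) = -2*b
z/11611 + R(-151)/(-8031) = 32317/11611 - 2*(-151)/(-8031) = 32317*(1/11611) + 302*(-1/8031) = 1901/683 - 302/8031 = 15060665/5485173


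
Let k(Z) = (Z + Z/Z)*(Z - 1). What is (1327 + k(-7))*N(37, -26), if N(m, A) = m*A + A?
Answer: -1358500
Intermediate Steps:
k(Z) = (1 + Z)*(-1 + Z) (k(Z) = (Z + 1)*(-1 + Z) = (1 + Z)*(-1 + Z))
N(m, A) = A + A*m (N(m, A) = A*m + A = A + A*m)
(1327 + k(-7))*N(37, -26) = (1327 + (-1 + (-7)**2))*(-26*(1 + 37)) = (1327 + (-1 + 49))*(-26*38) = (1327 + 48)*(-988) = 1375*(-988) = -1358500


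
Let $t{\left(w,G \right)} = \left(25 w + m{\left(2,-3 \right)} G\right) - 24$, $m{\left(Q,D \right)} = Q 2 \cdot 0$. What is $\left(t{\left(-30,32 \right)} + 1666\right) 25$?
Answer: $22300$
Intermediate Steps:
$m{\left(Q,D \right)} = 0$ ($m{\left(Q,D \right)} = 2 Q 0 = 0$)
$t{\left(w,G \right)} = -24 + 25 w$ ($t{\left(w,G \right)} = \left(25 w + 0 G\right) - 24 = \left(25 w + 0\right) - 24 = 25 w - 24 = -24 + 25 w$)
$\left(t{\left(-30,32 \right)} + 1666\right) 25 = \left(\left(-24 + 25 \left(-30\right)\right) + 1666\right) 25 = \left(\left(-24 - 750\right) + 1666\right) 25 = \left(-774 + 1666\right) 25 = 892 \cdot 25 = 22300$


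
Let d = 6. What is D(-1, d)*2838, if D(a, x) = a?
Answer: -2838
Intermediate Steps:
D(-1, d)*2838 = -1*2838 = -2838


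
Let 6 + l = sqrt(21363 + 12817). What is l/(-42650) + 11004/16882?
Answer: 117355473/180004325 - sqrt(8545)/21325 ≈ 0.64762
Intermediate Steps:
l = -6 + 2*sqrt(8545) (l = -6 + sqrt(21363 + 12817) = -6 + sqrt(34180) = -6 + 2*sqrt(8545) ≈ 178.88)
l/(-42650) + 11004/16882 = (-6 + 2*sqrt(8545))/(-42650) + 11004/16882 = (-6 + 2*sqrt(8545))*(-1/42650) + 11004*(1/16882) = (3/21325 - sqrt(8545)/21325) + 5502/8441 = 117355473/180004325 - sqrt(8545)/21325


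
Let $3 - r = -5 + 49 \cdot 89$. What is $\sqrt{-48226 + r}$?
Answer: $i \sqrt{52579} \approx 229.3 i$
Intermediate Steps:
$r = -4353$ ($r = 3 - \left(-5 + 49 \cdot 89\right) = 3 - \left(-5 + 4361\right) = 3 - 4356 = -4353$)
$\sqrt{-48226 + r} = \sqrt{-48226 - 4353} = \sqrt{-52579} = i \sqrt{52579}$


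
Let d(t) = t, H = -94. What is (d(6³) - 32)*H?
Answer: -17296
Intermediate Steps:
(d(6³) - 32)*H = (6³ - 32)*(-94) = (216 - 32)*(-94) = 184*(-94) = -17296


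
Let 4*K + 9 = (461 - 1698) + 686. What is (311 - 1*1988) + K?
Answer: -1817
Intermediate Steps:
K = -140 (K = -9/4 + ((461 - 1698) + 686)/4 = -9/4 + (-1237 + 686)/4 = -9/4 + (¼)*(-551) = -9/4 - 551/4 = -140)
(311 - 1*1988) + K = (311 - 1*1988) - 140 = (311 - 1988) - 140 = -1677 - 140 = -1817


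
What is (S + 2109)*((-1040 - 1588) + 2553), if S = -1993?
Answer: -8700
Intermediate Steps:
(S + 2109)*((-1040 - 1588) + 2553) = (-1993 + 2109)*((-1040 - 1588) + 2553) = 116*(-2628 + 2553) = 116*(-75) = -8700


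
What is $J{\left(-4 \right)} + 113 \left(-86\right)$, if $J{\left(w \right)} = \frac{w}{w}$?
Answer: $-9717$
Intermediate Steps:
$J{\left(w \right)} = 1$
$J{\left(-4 \right)} + 113 \left(-86\right) = 1 + 113 \left(-86\right) = 1 - 9718 = -9717$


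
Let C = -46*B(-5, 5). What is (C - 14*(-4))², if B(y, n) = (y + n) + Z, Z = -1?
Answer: 10404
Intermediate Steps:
B(y, n) = -1 + n + y (B(y, n) = (y + n) - 1 = (n + y) - 1 = -1 + n + y)
C = 46 (C = -46*(-1 + 5 - 5) = -46*(-1) = 46)
(C - 14*(-4))² = (46 - 14*(-4))² = (46 + 56)² = 102² = 10404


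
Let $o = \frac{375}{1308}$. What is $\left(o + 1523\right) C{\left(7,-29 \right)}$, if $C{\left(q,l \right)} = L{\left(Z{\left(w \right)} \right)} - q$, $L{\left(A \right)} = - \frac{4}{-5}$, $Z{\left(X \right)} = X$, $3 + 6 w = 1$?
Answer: $- \frac{20588743}{2180} \approx -9444.4$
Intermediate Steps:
$w = - \frac{1}{3}$ ($w = - \frac{1}{2} + \frac{1}{6} \cdot 1 = - \frac{1}{2} + \frac{1}{6} = - \frac{1}{3} \approx -0.33333$)
$L{\left(A \right)} = \frac{4}{5}$ ($L{\left(A \right)} = \left(-4\right) \left(- \frac{1}{5}\right) = \frac{4}{5}$)
$C{\left(q,l \right)} = \frac{4}{5} - q$
$o = \frac{125}{436}$ ($o = 375 \cdot \frac{1}{1308} = \frac{125}{436} \approx 0.2867$)
$\left(o + 1523\right) C{\left(7,-29 \right)} = \left(\frac{125}{436} + 1523\right) \left(\frac{4}{5} - 7\right) = \frac{664153 \left(\frac{4}{5} - 7\right)}{436} = \frac{664153}{436} \left(- \frac{31}{5}\right) = - \frac{20588743}{2180}$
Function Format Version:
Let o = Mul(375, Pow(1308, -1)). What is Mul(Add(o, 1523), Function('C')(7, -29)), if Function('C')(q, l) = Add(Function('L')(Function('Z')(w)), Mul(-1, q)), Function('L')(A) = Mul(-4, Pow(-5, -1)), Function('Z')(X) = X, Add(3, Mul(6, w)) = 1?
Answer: Rational(-20588743, 2180) ≈ -9444.4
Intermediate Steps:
w = Rational(-1, 3) (w = Add(Rational(-1, 2), Mul(Rational(1, 6), 1)) = Add(Rational(-1, 2), Rational(1, 6)) = Rational(-1, 3) ≈ -0.33333)
Function('L')(A) = Rational(4, 5) (Function('L')(A) = Mul(-4, Rational(-1, 5)) = Rational(4, 5))
Function('C')(q, l) = Add(Rational(4, 5), Mul(-1, q))
o = Rational(125, 436) (o = Mul(375, Rational(1, 1308)) = Rational(125, 436) ≈ 0.28670)
Mul(Add(o, 1523), Function('C')(7, -29)) = Mul(Add(Rational(125, 436), 1523), Add(Rational(4, 5), Mul(-1, 7))) = Mul(Rational(664153, 436), Add(Rational(4, 5), -7)) = Mul(Rational(664153, 436), Rational(-31, 5)) = Rational(-20588743, 2180)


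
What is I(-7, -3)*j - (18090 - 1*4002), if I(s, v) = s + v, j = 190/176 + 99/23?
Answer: -14311541/1012 ≈ -14142.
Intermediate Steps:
j = 10897/2024 (j = 190*(1/176) + 99*(1/23) = 95/88 + 99/23 = 10897/2024 ≈ 5.3839)
I(-7, -3)*j - (18090 - 1*4002) = (-7 - 3)*(10897/2024) - (18090 - 1*4002) = -10*10897/2024 - (18090 - 4002) = -54485/1012 - 1*14088 = -54485/1012 - 14088 = -14311541/1012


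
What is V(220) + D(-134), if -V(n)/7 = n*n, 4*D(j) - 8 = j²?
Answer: -334309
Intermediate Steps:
D(j) = 2 + j²/4
V(n) = -7*n² (V(n) = -7*n*n = -7*n²)
V(220) + D(-134) = -7*220² + (2 + (¼)*(-134)²) = -7*48400 + (2 + (¼)*17956) = -338800 + (2 + 4489) = -338800 + 4491 = -334309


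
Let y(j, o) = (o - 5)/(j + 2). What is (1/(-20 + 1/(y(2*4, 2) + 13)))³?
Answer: -2048383/16194277000 ≈ -0.00012649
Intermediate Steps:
y(j, o) = (-5 + o)/(2 + j)
(1/(-20 + 1/(y(2*4, 2) + 13)))³ = (1/(-20 + 1/((-5 + 2)/(2 + 2*4) + 13)))³ = (1/(-20 + 1/(-3/(2 + 8) + 13)))³ = (1/(-20 + 1/(-3/10 + 13)))³ = (1/(-20 + 1/(127/10)))³ = (1/(-20 + 10/127))³ = (1/(-2530/127))³ = (-127/2530)³ = -2048383/16194277000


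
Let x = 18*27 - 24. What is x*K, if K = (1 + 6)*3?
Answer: 9702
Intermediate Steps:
K = 21 (K = 7*3 = 21)
x = 462 (x = 486 - 24 = 462)
x*K = 462*21 = 9702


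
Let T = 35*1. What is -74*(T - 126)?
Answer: 6734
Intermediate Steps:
T = 35
-74*(T - 126) = -74*(35 - 126) = -74*(-91) = 6734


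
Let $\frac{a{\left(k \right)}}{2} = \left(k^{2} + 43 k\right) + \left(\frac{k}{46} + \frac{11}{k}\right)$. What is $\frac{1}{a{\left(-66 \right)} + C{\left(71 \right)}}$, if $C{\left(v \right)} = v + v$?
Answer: $\frac{69}{219061} \approx 0.00031498$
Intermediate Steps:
$C{\left(v \right)} = 2 v$
$a{\left(k \right)} = 2 k^{2} + \frac{22}{k} + \frac{1979 k}{23}$ ($a{\left(k \right)} = 2 \left(\left(k^{2} + 43 k\right) + \left(\frac{k}{46} + \frac{11}{k}\right)\right) = 2 \left(\left(k^{2} + 43 k\right) + \left(\frac{11}{k} + \frac{k}{46}\right)\right) = 2 \left(k^{2} + \frac{11}{k} + \frac{1979 k}{46}\right) = 2 k^{2} + \frac{22}{k} + \frac{1979 k}{23}$)
$\frac{1}{a{\left(-66 \right)} + C{\left(71 \right)}} = \frac{1}{\frac{506 + \left(-66\right)^{2} \left(1979 + 46 \left(-66\right)\right)}{23 \left(-66\right)} + 2 \cdot 71} = \frac{1}{\frac{1}{23} \left(- \frac{1}{66}\right) \left(506 + 4356 \left(1979 - 3036\right)\right) + 142} = \frac{1}{\frac{1}{23} \left(- \frac{1}{66}\right) \left(506 + 4356 \left(-1057\right)\right) + 142} = \frac{1}{\frac{1}{23} \left(- \frac{1}{66}\right) \left(506 - 4604292\right) + 142} = \frac{1}{\frac{1}{23} \left(- \frac{1}{66}\right) \left(-4603786\right) + 142} = \frac{1}{\frac{209263}{69} + 142} = \frac{1}{\frac{219061}{69}} = \frac{69}{219061}$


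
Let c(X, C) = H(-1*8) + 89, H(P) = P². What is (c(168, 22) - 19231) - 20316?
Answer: -39394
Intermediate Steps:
c(X, C) = 153 (c(X, C) = (-1*8)² + 89 = (-8)² + 89 = 64 + 89 = 153)
(c(168, 22) - 19231) - 20316 = (153 - 19231) - 20316 = -19078 - 20316 = -39394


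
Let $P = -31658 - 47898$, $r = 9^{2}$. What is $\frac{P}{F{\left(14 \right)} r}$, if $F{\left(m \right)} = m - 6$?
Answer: $- \frac{19889}{162} \approx -122.77$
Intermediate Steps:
$F{\left(m \right)} = -6 + m$ ($F{\left(m \right)} = m - 6 = -6 + m$)
$r = 81$
$P = -79556$
$\frac{P}{F{\left(14 \right)} r} = - \frac{79556}{\left(-6 + 14\right) 81} = - \frac{79556}{8 \cdot 81} = - \frac{79556}{648} = \left(-79556\right) \frac{1}{648} = - \frac{19889}{162}$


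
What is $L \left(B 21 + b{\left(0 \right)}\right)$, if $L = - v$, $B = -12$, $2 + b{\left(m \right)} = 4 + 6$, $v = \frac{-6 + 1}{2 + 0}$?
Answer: $-610$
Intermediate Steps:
$v = - \frac{5}{2} \approx -2.5$
$b{\left(m \right)} = 8$ ($b{\left(m \right)} = -2 + \left(4 + 6\right) = -2 + 10 = 8$)
$L = \frac{5}{2}$ ($L = \left(-1\right) \left(- \frac{5}{2}\right) = \frac{5}{2} \approx 2.5$)
$L \left(B 21 + b{\left(0 \right)}\right) = \frac{5 \left(\left(-12\right) 21 + 8\right)}{2} = \frac{5 \left(-252 + 8\right)}{2} = \frac{5}{2} \left(-244\right) = -610$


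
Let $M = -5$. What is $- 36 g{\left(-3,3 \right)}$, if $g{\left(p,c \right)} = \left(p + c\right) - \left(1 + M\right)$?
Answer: $-144$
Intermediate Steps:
$g{\left(p,c \right)} = 4 + c + p$ ($g{\left(p,c \right)} = \left(p + c\right) - -4 = \left(c + p\right) + \left(-1 + 5\right) = \left(c + p\right) + 4 = 4 + c + p$)
$- 36 g{\left(-3,3 \right)} = - 36 \left(4 + 3 - 3\right) = \left(-36\right) 4 = -144$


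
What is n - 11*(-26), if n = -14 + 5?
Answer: 277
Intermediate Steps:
n = -9
n - 11*(-26) = -9 - 11*(-26) = -9 + 286 = 277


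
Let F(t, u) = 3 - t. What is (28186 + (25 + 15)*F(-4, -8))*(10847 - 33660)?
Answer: -649394858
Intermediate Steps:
(28186 + (25 + 15)*F(-4, -8))*(10847 - 33660) = (28186 + (25 + 15)*(3 - 1*(-4)))*(10847 - 33660) = (28186 + 40*(3 + 4))*(-22813) = (28186 + 40*7)*(-22813) = (28186 + 280)*(-22813) = 28466*(-22813) = -649394858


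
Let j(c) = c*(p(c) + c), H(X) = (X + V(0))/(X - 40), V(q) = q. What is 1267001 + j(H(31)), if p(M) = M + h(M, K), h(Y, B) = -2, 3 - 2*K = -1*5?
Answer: 102629561/81 ≈ 1.2670e+6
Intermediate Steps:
K = 4 (K = 3/2 - (-1)*5/2 = 3/2 - ½*(-5) = 3/2 + 5/2 = 4)
H(X) = X/(-40 + X) (H(X) = (X + 0)/(X - 40) = X/(-40 + X))
p(M) = -2 + M (p(M) = M - 2 = -2 + M)
j(c) = c*(-2 + 2*c) (j(c) = c*((-2 + c) + c) = c*(-2 + 2*c))
1267001 + j(H(31)) = 1267001 + 2*(31/(-40 + 31))*(-1 + 31/(-40 + 31)) = 1267001 + 2*(31/(-9))*(-1 + 31/(-9)) = 1267001 + 2*(31*(-⅑))*(-1 + 31*(-⅑)) = 1267001 + 2*(-31/9)*(-1 - 31/9) = 1267001 + 2*(-31/9)*(-40/9) = 1267001 + 2480/81 = 102629561/81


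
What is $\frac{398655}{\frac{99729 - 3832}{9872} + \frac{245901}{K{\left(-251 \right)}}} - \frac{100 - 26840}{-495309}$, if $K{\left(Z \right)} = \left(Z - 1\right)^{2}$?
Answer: $\frac{257891855387006932}{8789028876933} \approx 29342.0$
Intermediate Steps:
$K{\left(Z \right)} = \left(-1 + Z\right)^{2}$
$\frac{398655}{\frac{99729 - 3832}{9872} + \frac{245901}{K{\left(-251 \right)}}} - \frac{100 - 26840}{-495309} = \frac{398655}{\frac{99729 - 3832}{9872} + \frac{245901}{\left(-1 - 251\right)^{2}}} - \frac{100 - 26840}{-495309} = \frac{398655}{\left(99729 - 3832\right) \frac{1}{9872} + \frac{245901}{\left(-252\right)^{2}}} - \left(100 - 26840\right) \left(- \frac{1}{495309}\right) = \frac{398655}{95897 \cdot \frac{1}{9872} + \frac{245901}{63504}} - \left(-26740\right) \left(- \frac{1}{495309}\right) = \frac{398655}{\frac{95897}{9872} + 245901 \cdot \frac{1}{63504}} - \frac{26740}{495309} = \frac{398655}{\frac{95897}{9872} + \frac{81967}{21168}} - \frac{26740}{495309} = \frac{398655}{\frac{88722685}{6530328}} - \frac{26740}{495309} = 398655 \cdot \frac{6530328}{88722685} - \frac{26740}{495309} = \frac{520669581768}{17744537} - \frac{26740}{495309} = \frac{257891855387006932}{8789028876933}$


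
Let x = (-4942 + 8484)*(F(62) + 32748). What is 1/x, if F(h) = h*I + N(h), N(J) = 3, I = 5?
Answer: 1/117102062 ≈ 8.5396e-9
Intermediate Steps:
F(h) = 3 + 5*h (F(h) = h*5 + 3 = 5*h + 3 = 3 + 5*h)
x = 117102062 (x = (-4942 + 8484)*((3 + 5*62) + 32748) = 3542*((3 + 310) + 32748) = 3542*(313 + 32748) = 3542*33061 = 117102062)
1/x = 1/117102062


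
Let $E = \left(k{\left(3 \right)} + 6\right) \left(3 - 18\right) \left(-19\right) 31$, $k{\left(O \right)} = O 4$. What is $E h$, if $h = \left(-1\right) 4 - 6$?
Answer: $-1590300$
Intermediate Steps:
$k{\left(O \right)} = 4 O$
$h = -10$ ($h = -4 - 6 = -10$)
$E = 159030$ ($E = \left(4 \cdot 3 + 6\right) \left(3 - 18\right) \left(-19\right) 31 = \left(12 + 6\right) \left(-15\right) \left(-19\right) 31 = 18 \left(-15\right) \left(-19\right) 31 = \left(-270\right) \left(-19\right) 31 = 5130 \cdot 31 = 159030$)
$E h = 159030 \left(-10\right) = -1590300$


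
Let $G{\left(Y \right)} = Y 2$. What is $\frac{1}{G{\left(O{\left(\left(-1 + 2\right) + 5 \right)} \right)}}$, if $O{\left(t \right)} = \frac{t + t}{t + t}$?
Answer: $\frac{1}{2} \approx 0.5$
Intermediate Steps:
$O{\left(t \right)} = 1$ ($O{\left(t \right)} = \frac{2 t}{2 t} = 2 t \frac{1}{2 t} = 1$)
$G{\left(Y \right)} = 2 Y$
$\frac{1}{G{\left(O{\left(\left(-1 + 2\right) + 5 \right)} \right)}} = \frac{1}{2 \cdot 1} = \frac{1}{2}$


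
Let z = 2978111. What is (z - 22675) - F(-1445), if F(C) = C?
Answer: 2956881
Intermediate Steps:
(z - 22675) - F(-1445) = (2978111 - 22675) - 1*(-1445) = 2955436 + 1445 = 2956881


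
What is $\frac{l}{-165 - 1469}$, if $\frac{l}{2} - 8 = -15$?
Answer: $\frac{7}{817} \approx 0.0085679$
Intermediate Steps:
$l = -14$ ($l = 16 + 2 \left(-15\right) = 16 - 30 = -14$)
$\frac{l}{-165 - 1469} = - \frac{14}{-165 - 1469} = - \frac{14}{-1634} = \left(-14\right) \left(- \frac{1}{1634}\right) = \frac{7}{817}$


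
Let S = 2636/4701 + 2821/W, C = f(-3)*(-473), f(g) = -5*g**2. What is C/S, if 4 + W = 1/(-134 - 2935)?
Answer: -1228446257445/40667245777 ≈ -30.207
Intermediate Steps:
W = -12277/3069 (W = -4 + 1/(-134 - 2935) = -4 + 1/(-3069) = -4 - 1/3069 = -12277/3069 ≈ -4.0003)
C = 21285 (C = -5*(-3)**2*(-473) = -5*9*(-473) = -45*(-473) = 21285)
S = -40667245777/57714177 (S = 2636/4701 + 2821/(-12277/3069) = 2636*(1/4701) + 2821*(-3069/12277) = 2636/4701 - 8657649/12277 = -40667245777/57714177 ≈ -704.63)
C/S = 21285/(-40667245777/57714177) = 21285*(-57714177/40667245777) = -1228446257445/40667245777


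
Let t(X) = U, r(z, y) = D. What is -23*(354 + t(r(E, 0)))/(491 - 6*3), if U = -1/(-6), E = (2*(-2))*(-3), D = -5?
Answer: -48875/2838 ≈ -17.222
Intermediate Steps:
E = 12 (E = -4*(-3) = 12)
r(z, y) = -5
U = 1/6 (U = -1*(-1/6) = 1/6 ≈ 0.16667)
t(X) = 1/6
-23*(354 + t(r(E, 0)))/(491 - 6*3) = -23*(354 + 1/6)/(491 - 6*3) = -48875/(6*(491 - 18)) = -48875/(6*473) = -23*2125/2838 = -48875/2838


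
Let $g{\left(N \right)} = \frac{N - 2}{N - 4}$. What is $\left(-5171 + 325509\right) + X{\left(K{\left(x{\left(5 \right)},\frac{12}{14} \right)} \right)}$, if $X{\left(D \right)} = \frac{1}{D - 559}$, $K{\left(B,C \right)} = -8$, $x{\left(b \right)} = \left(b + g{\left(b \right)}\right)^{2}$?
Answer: $\frac{181631645}{567} \approx 3.2034 \cdot 10^{5}$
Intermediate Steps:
$g{\left(N \right)} = \frac{-2 + N}{-4 + N}$
$x{\left(b \right)} = \left(b + \frac{-2 + b}{-4 + b}\right)^{2}$
$X{\left(D \right)} = \frac{1}{-559 + D}$
$\left(-5171 + 325509\right) + X{\left(K{\left(x{\left(5 \right)},\frac{12}{14} \right)} \right)} = \left(-5171 + 325509\right) + \frac{1}{-559 - 8} = 320338 + \frac{1}{-567} = 320338 - \frac{1}{567} = \frac{181631645}{567}$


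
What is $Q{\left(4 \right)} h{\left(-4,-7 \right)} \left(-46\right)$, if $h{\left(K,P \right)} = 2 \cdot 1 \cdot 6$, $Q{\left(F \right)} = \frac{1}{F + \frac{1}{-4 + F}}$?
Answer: $0$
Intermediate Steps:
$h{\left(K,P \right)} = 12$ ($h{\left(K,P \right)} = 2 \cdot 6 = 12$)
$Q{\left(4 \right)} h{\left(-4,-7 \right)} \left(-46\right) = \frac{-4 + 4}{1 + 4^{2} - 16} \cdot 12 \left(-46\right) = \frac{1}{1 + 16 - 16} \cdot 0 \cdot 12 \left(-46\right) = 1^{-1} \cdot 0 \cdot 12 \left(-46\right) = 1 \cdot 0 \cdot 12 \left(-46\right) = 0 \cdot 12 \left(-46\right) = 0 \left(-46\right) = 0$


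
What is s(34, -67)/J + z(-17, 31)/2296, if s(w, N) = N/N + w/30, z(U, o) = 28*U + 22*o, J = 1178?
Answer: 928373/10142580 ≈ 0.091532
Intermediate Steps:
z(U, o) = 22*o + 28*U
s(w, N) = 1 + w/30 (s(w, N) = 1 + w*(1/30) = 1 + w/30)
s(34, -67)/J + z(-17, 31)/2296 = (1 + (1/30)*34)/1178 + (22*31 + 28*(-17))/2296 = (1 + 17/15)*(1/1178) + (682 - 476)*(1/2296) = (32/15)*(1/1178) + 206*(1/2296) = 16/8835 + 103/1148 = 928373/10142580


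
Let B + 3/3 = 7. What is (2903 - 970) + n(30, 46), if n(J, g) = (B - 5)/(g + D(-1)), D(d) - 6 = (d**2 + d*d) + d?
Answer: 102450/53 ≈ 1933.0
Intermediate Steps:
B = 6 (B = -1 + 7 = 6)
D(d) = 6 + d + 2*d**2 (D(d) = 6 + ((d**2 + d*d) + d) = 6 + ((d**2 + d**2) + d) = 6 + (2*d**2 + d) = 6 + (d + 2*d**2) = 6 + d + 2*d**2)
n(J, g) = 1/(7 + g) (n(J, g) = (6 - 5)/(g + (6 - 1 + 2*(-1)**2)) = 1/(g + (6 - 1 + 2*1)) = 1/(g + (6 - 1 + 2)) = 1/(g + 7) = 1/(7 + g))
(2903 - 970) + n(30, 46) = (2903 - 970) + 1/(7 + 46) = 1933 + 1/53 = 102450/53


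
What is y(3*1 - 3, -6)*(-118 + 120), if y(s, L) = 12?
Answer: 24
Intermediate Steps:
y(3*1 - 3, -6)*(-118 + 120) = 12*(-118 + 120) = 12*2 = 24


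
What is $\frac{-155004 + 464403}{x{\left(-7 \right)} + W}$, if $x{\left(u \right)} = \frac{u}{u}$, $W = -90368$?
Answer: $- \frac{309399}{90367} \approx -3.4238$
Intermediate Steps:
$x{\left(u \right)} = 1$
$\frac{-155004 + 464403}{x{\left(-7 \right)} + W} = \frac{-155004 + 464403}{1 - 90368} = \frac{309399}{-90367} = 309399 \left(- \frac{1}{90367}\right) = - \frac{309399}{90367}$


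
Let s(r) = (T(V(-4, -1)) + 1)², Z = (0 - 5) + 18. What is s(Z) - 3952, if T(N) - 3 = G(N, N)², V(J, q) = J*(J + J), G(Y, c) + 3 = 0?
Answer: -3783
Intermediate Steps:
G(Y, c) = -3 (G(Y, c) = -3 + 0 = -3)
Z = 13 (Z = -5 + 18 = 13)
V(J, q) = 2*J² (V(J, q) = J*(2*J) = 2*J²)
T(N) = 12 (T(N) = 3 + (-3)² = 3 + 9 = 12)
s(r) = 169 (s(r) = (12 + 1)² = 13² = 169)
s(Z) - 3952 = 169 - 3952 = -3783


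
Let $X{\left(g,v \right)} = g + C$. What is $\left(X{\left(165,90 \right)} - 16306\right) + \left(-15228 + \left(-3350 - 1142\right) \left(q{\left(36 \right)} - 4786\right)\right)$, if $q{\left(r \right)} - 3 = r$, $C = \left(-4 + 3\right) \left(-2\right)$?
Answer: $21292157$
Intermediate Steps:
$C = 2$ ($C = \left(-1\right) \left(-2\right) = 2$)
$q{\left(r \right)} = 3 + r$
$X{\left(g,v \right)} = 2 + g$ ($X{\left(g,v \right)} = g + 2 = 2 + g$)
$\left(X{\left(165,90 \right)} - 16306\right) + \left(-15228 + \left(-3350 - 1142\right) \left(q{\left(36 \right)} - 4786\right)\right) = \left(\left(2 + 165\right) - 16306\right) - \left(15228 - \left(-3350 - 1142\right) \left(\left(3 + 36\right) - 4786\right)\right) = \left(167 - 16306\right) - \left(15228 + 4492 \left(39 - 4786\right)\right) = -16139 - -21308296 = -16139 + \left(-15228 + 21323524\right) = -16139 + 21308296 = 21292157$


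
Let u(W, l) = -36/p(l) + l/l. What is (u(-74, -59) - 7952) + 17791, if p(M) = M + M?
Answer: 580578/59 ≈ 9840.3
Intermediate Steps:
p(M) = 2*M
u(W, l) = 1 - 18/l (u(W, l) = -36*1/(2*l) + l/l = -18/l + 1 = 1 - 18/l)
(u(-74, -59) - 7952) + 17791 = ((-18 - 59)/(-59) - 7952) + 17791 = (-1/59*(-77) - 7952) + 17791 = (77/59 - 7952) + 17791 = -469091/59 + 17791 = 580578/59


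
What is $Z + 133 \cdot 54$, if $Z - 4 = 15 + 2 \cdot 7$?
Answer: $7215$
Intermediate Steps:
$Z = 33$ ($Z = 4 + \left(15 + 2 \cdot 7\right) = 4 + \left(15 + 14\right) = 4 + 29 = 33$)
$Z + 133 \cdot 54 = 33 + 133 \cdot 54 = 33 + 7182 = 7215$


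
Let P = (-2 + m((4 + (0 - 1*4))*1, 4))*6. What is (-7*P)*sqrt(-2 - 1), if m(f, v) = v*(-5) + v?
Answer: 756*I*sqrt(3) ≈ 1309.4*I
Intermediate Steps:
m(f, v) = -4*v (m(f, v) = -5*v + v = -4*v)
P = -108 (P = (-2 - 4*4)*6 = (-2 - 16)*6 = -18*6 = -108)
(-7*P)*sqrt(-2 - 1) = (-7*(-108))*sqrt(-2 - 1) = 756*sqrt(-3) = 756*(I*sqrt(3)) = 756*I*sqrt(3)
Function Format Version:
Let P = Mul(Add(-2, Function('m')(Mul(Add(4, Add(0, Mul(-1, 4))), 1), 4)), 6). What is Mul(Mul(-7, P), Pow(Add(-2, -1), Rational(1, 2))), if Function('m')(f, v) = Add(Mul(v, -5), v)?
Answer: Mul(756, I, Pow(3, Rational(1, 2))) ≈ Mul(1309.4, I)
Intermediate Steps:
Function('m')(f, v) = Mul(-4, v) (Function('m')(f, v) = Add(Mul(-5, v), v) = Mul(-4, v))
P = -108 (P = Mul(Add(-2, Mul(-4, 4)), 6) = Mul(Add(-2, -16), 6) = Mul(-18, 6) = -108)
Mul(Mul(-7, P), Pow(Add(-2, -1), Rational(1, 2))) = Mul(Mul(-7, -108), Pow(Add(-2, -1), Rational(1, 2))) = Mul(756, Pow(-3, Rational(1, 2))) = Mul(756, Mul(I, Pow(3, Rational(1, 2)))) = Mul(756, I, Pow(3, Rational(1, 2)))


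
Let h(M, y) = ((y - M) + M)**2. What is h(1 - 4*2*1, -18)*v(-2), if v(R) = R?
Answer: -648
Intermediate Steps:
h(M, y) = y**2
h(1 - 4*2*1, -18)*v(-2) = (-18)**2*(-2) = 324*(-2) = -648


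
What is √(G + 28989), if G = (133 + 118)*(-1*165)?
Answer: I*√12426 ≈ 111.47*I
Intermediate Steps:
G = -41415 (G = 251*(-165) = -41415)
√(G + 28989) = √(-41415 + 28989) = √(-12426) = I*√12426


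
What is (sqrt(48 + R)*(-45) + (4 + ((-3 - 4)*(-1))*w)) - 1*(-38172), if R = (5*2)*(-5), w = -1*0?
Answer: 38176 - 45*I*sqrt(2) ≈ 38176.0 - 63.64*I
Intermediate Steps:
w = 0
R = -50 (R = 10*(-5) = -50)
(sqrt(48 + R)*(-45) + (4 + ((-3 - 4)*(-1))*w)) - 1*(-38172) = (sqrt(48 - 50)*(-45) + (4 + ((-3 - 4)*(-1))*0)) - 1*(-38172) = (sqrt(-2)*(-45) + (4 - 7*(-1)*0)) + 38172 = ((I*sqrt(2))*(-45) + (4 + 7*0)) + 38172 = (-45*I*sqrt(2) + (4 + 0)) + 38172 = (-45*I*sqrt(2) + 4) + 38172 = (4 - 45*I*sqrt(2)) + 38172 = 38176 - 45*I*sqrt(2)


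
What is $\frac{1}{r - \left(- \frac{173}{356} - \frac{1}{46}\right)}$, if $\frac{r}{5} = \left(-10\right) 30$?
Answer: $- \frac{8188}{12277843} \approx -0.00066689$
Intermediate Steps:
$r = -1500$ ($r = 5 \left(\left(-10\right) 30\right) = 5 \left(-300\right) = -1500$)
$\frac{1}{r - \left(- \frac{173}{356} - \frac{1}{46}\right)} = \frac{1}{-1500 - \left(- \frac{173}{356} - \frac{1}{46}\right)} = \frac{1}{-1500 - - \frac{4157}{8188}} = \frac{1}{-1500 + \left(\frac{1}{46} + \frac{173}{356}\right)} = \frac{1}{-1500 + \frac{4157}{8188}} = \frac{1}{- \frac{12277843}{8188}} = - \frac{8188}{12277843}$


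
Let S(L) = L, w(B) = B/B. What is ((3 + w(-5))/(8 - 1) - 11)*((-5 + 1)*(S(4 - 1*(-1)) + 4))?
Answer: 2628/7 ≈ 375.43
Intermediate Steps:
w(B) = 1
((3 + w(-5))/(8 - 1) - 11)*((-5 + 1)*(S(4 - 1*(-1)) + 4)) = ((3 + 1)/(8 - 1) - 11)*((-5 + 1)*((4 - 1*(-1)) + 4)) = (4/7 - 11)*(-4*((4 + 1) + 4)) = (4*(⅐) - 11)*(-4*(5 + 4)) = (4/7 - 11)*(-4*9) = -73/7*(-36) = 2628/7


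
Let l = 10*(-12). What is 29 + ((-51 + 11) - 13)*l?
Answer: 6389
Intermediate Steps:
l = -120
29 + ((-51 + 11) - 13)*l = 29 + ((-51 + 11) - 13)*(-120) = 29 + (-40 - 13)*(-120) = 29 - 53*(-120) = 29 + 6360 = 6389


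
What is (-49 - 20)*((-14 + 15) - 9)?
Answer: 552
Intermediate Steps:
(-49 - 20)*((-14 + 15) - 9) = -69*(1 - 9) = -69*(-8) = 552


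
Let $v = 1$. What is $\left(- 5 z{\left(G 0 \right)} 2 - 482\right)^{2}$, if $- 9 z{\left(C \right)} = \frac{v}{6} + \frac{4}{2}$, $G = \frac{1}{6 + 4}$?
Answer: $\frac{167676601}{729} \approx 2.3001 \cdot 10^{5}$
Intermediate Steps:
$G = \frac{1}{10} \approx 0.1$
$z{\left(C \right)} = - \frac{13}{54}$ ($z{\left(C \right)} = - \frac{1 \cdot \frac{1}{6} + \frac{4}{2}}{9} = - \frac{1 \cdot \frac{1}{6} + 4 \cdot \frac{1}{2}}{9} = - \frac{\frac{1}{6} + 2}{9} = \left(- \frac{1}{9}\right) \frac{13}{6} = - \frac{13}{54}$)
$\left(- 5 z{\left(G 0 \right)} 2 - 482\right)^{2} = \left(\left(-5\right) \left(- \frac{13}{54}\right) 2 - 482\right)^{2} = \left(\frac{65}{54} \cdot 2 - 482\right)^{2} = \left(\frac{65}{27} - 482\right)^{2} = \left(- \frac{12949}{27}\right)^{2} = \frac{167676601}{729}$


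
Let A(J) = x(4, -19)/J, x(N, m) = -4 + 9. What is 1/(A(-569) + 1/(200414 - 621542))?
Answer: -239621832/2106209 ≈ -113.77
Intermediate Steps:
x(N, m) = 5
A(J) = 5/J
1/(A(-569) + 1/(200414 - 621542)) = 1/(5/(-569) + 1/(200414 - 621542)) = 1/(5*(-1/569) + 1/(-421128)) = 1/(-5/569 - 1/421128) = 1/(-2106209/239621832) = -239621832/2106209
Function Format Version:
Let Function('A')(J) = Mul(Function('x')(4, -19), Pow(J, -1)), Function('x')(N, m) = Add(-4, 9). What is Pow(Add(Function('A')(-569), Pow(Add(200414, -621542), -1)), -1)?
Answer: Rational(-239621832, 2106209) ≈ -113.77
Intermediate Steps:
Function('x')(N, m) = 5
Function('A')(J) = Mul(5, Pow(J, -1))
Pow(Add(Function('A')(-569), Pow(Add(200414, -621542), -1)), -1) = Pow(Add(Mul(5, Pow(-569, -1)), Pow(Add(200414, -621542), -1)), -1) = Pow(Add(Mul(5, Rational(-1, 569)), Pow(-421128, -1)), -1) = Pow(Add(Rational(-5, 569), Rational(-1, 421128)), -1) = Pow(Rational(-2106209, 239621832), -1) = Rational(-239621832, 2106209)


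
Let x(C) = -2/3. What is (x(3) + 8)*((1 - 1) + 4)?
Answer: 88/3 ≈ 29.333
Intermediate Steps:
x(C) = -⅔ (x(C) = -2*⅓ = -⅔)
(x(3) + 8)*((1 - 1) + 4) = (-⅔ + 8)*((1 - 1) + 4) = 22*(0 + 4)/3 = (22/3)*4 = 88/3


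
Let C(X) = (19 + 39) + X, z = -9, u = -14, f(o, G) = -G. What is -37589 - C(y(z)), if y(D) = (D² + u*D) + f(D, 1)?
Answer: -37853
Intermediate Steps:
y(D) = -1 + D² - 14*D (y(D) = (D² - 14*D) - 1*1 = (D² - 14*D) - 1 = -1 + D² - 14*D)
C(X) = 58 + X
-37589 - C(y(z)) = -37589 - (58 + (-1 + (-9)² - 14*(-9))) = -37589 - (58 + (-1 + 81 + 126)) = -37589 - (58 + 206) = -37589 - 1*264 = -37589 - 264 = -37853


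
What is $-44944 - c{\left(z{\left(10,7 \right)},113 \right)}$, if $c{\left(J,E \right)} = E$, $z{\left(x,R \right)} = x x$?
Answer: $-45057$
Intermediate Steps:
$z{\left(x,R \right)} = x^{2}$
$-44944 - c{\left(z{\left(10,7 \right)},113 \right)} = -44944 - 113 = -45057$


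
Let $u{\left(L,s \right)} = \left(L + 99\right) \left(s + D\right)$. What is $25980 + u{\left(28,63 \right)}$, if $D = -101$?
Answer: $21154$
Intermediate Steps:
$u{\left(L,s \right)} = \left(-101 + s\right) \left(99 + L\right)$ ($u{\left(L,s \right)} = \left(L + 99\right) \left(s - 101\right) = \left(99 + L\right) \left(-101 + s\right) = \left(-101 + s\right) \left(99 + L\right)$)
$25980 + u{\left(28,63 \right)} = 25980 + \left(-9999 - 2828 + 99 \cdot 63 + 28 \cdot 63\right) = 25980 + \left(-9999 - 2828 + 6237 + 1764\right) = 25980 - 4826 = 21154$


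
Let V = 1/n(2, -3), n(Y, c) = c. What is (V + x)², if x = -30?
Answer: 8281/9 ≈ 920.11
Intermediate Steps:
V = -⅓ (V = 1/(-3) = -⅓ ≈ -0.33333)
(V + x)² = (-⅓ - 30)² = (-91/3)² = 8281/9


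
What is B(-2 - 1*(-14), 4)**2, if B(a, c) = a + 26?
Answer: 1444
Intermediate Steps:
B(a, c) = 26 + a
B(-2 - 1*(-14), 4)**2 = (26 + (-2 - 1*(-14)))**2 = (26 + (-2 + 14))**2 = (26 + 12)**2 = 38**2 = 1444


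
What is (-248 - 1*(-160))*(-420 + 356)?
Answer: 5632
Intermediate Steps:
(-248 - 1*(-160))*(-420 + 356) = (-248 + 160)*(-64) = -88*(-64) = 5632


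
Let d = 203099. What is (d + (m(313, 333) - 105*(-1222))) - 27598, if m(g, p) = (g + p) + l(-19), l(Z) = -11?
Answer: 304446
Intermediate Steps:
m(g, p) = -11 + g + p (m(g, p) = (g + p) - 11 = -11 + g + p)
(d + (m(313, 333) - 105*(-1222))) - 27598 = (203099 + ((-11 + 313 + 333) - 105*(-1222))) - 27598 = (203099 + (635 - 1*(-128310))) - 27598 = (203099 + (635 + 128310)) - 27598 = (203099 + 128945) - 27598 = 332044 - 27598 = 304446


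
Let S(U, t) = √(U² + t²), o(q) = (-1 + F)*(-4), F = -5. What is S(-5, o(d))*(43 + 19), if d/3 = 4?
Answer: 62*√601 ≈ 1519.9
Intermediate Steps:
d = 12 (d = 3*4 = 12)
o(q) = 24 (o(q) = (-1 - 5)*(-4) = -6*(-4) = 24)
S(-5, o(d))*(43 + 19) = √((-5)² + 24²)*(43 + 19) = √(25 + 576)*62 = √601*62 = 62*√601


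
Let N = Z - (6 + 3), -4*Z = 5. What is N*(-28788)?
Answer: 295077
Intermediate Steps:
Z = -5/4 (Z = -¼*5 = -5/4 ≈ -1.2500)
N = -41/4 (N = -5/4 - (6 + 3) = -5/4 - 1*9 = -5/4 - 9 = -41/4 ≈ -10.250)
N*(-28788) = -41/4*(-28788) = 295077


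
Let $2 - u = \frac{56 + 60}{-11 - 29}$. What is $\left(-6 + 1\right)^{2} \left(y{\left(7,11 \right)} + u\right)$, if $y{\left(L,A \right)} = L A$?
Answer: $\frac{4095}{2} \approx 2047.5$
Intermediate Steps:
$y{\left(L,A \right)} = A L$
$u = \frac{49}{10}$ ($u = 2 - \frac{56 + 60}{-11 - 29} = 2 - \frac{116}{-40} = 2 - 116 \left(- \frac{1}{40}\right) = 2 - - \frac{29}{10} = 2 + \frac{29}{10} = \frac{49}{10} \approx 4.9$)
$\left(-6 + 1\right)^{2} \left(y{\left(7,11 \right)} + u\right) = \left(-6 + 1\right)^{2} \left(11 \cdot 7 + \frac{49}{10}\right) = \left(-5\right)^{2} \left(77 + \frac{49}{10}\right) = 25 \cdot \frac{819}{10} = \frac{4095}{2}$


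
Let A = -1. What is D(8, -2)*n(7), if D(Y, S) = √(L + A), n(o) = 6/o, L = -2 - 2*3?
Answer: 18*I/7 ≈ 2.5714*I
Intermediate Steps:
L = -8 (L = -2 - 6 = -8)
D(Y, S) = 3*I (D(Y, S) = √(-8 - 1) = √(-9) = 3*I)
D(8, -2)*n(7) = (3*I)*(6/7) = 18*I/7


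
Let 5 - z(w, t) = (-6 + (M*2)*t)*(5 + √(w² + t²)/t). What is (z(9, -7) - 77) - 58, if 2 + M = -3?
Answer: -450 + 64*√130/7 ≈ -345.76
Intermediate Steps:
M = -5 (M = -2 - 3 = -5)
z(w, t) = 5 - (-6 - 10*t)*(5 + √(t² + w²)/t) (z(w, t) = 5 - (-6 + (-5*2)*t)*(5 + √(w² + t²)/t) = 5 - (-6 - 10*t)*(5 + √(t² + w²)/t))
(z(9, -7) - 77) - 58 = ((35 + 10*√((-7)² + 9²) + 50*(-7) + 6*√((-7)² + 9²)/(-7)) - 77) - 58 = ((35 + 10*√(49 + 81) - 350 + 6*(-⅐)*√(49 + 81)) - 77) - 58 = ((35 + 10*√130 - 350 + 6*(-⅐)*√130) - 77) - 58 = ((35 + 10*√130 - 350 - 6*√130/7) - 77) - 58 = ((-315 + 64*√130/7) - 77) - 58 = (-392 + 64*√130/7) - 58 = -450 + 64*√130/7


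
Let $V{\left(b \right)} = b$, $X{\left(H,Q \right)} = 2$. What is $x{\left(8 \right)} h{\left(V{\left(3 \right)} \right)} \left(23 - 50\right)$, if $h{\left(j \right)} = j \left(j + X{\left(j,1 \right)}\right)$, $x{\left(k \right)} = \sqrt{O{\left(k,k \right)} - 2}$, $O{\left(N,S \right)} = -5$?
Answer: $- 405 i \sqrt{7} \approx - 1071.5 i$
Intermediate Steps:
$x{\left(k \right)} = i \sqrt{7}$ ($x{\left(k \right)} = \sqrt{-5 - 2} = \sqrt{-7} = i \sqrt{7}$)
$h{\left(j \right)} = j \left(2 + j\right)$ ($h{\left(j \right)} = j \left(j + 2\right) = j \left(2 + j\right)$)
$x{\left(8 \right)} h{\left(V{\left(3 \right)} \right)} \left(23 - 50\right) = i \sqrt{7} \cdot 3 \left(2 + 3\right) \left(23 - 50\right) = i \sqrt{7} \cdot 3 \cdot 5 \left(-27\right) = i \sqrt{7} \cdot 15 \left(-27\right) = 15 i \sqrt{7} \left(-27\right) = - 405 i \sqrt{7}$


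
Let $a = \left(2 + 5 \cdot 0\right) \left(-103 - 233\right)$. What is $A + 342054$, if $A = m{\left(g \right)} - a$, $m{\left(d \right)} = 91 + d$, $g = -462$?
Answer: $342355$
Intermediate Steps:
$a = -672$ ($a = \left(2 + 0\right) \left(-336\right) = 2 \left(-336\right) = -672$)
$A = 301$ ($A = \left(91 - 462\right) - -672 = -371 + 672 = 301$)
$A + 342054 = 301 + 342054 = 342355$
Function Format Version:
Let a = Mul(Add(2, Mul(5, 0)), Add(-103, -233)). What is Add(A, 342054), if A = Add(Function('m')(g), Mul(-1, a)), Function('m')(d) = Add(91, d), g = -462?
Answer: 342355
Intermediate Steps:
a = -672 (a = Mul(Add(2, 0), -336) = Mul(2, -336) = -672)
A = 301 (A = Add(Add(91, -462), Mul(-1, -672)) = Add(-371, 672) = 301)
Add(A, 342054) = Add(301, 342054) = 342355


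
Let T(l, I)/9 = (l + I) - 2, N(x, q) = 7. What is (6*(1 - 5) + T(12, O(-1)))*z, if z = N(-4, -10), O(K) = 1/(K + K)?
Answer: 861/2 ≈ 430.50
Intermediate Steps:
O(K) = 1/(2*K)
z = 7
T(l, I) = -18 + 9*I + 9*l (T(l, I) = 9*((l + I) - 2) = 9*((I + l) - 2) = 9*(-2 + I + l) = -18 + 9*I + 9*l)
(6*(1 - 5) + T(12, O(-1)))*z = (6*(1 - 5) + (-18 + 9*((½)/(-1)) + 9*12))*7 = (6*(-4) + (-18 + 9*((½)*(-1)) + 108))*7 = (-24 + (-18 + 9*(-½) + 108))*7 = (-24 + (-18 - 9/2 + 108))*7 = (-24 + 171/2)*7 = (123/2)*7 = 861/2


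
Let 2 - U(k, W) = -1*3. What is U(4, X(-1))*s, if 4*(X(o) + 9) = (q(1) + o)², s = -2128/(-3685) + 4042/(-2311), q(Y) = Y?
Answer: -9976962/1703207 ≈ -5.8577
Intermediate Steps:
s = -9976962/8516035 (s = -2128*(-1/3685) + 4042*(-1/2311) = 2128/3685 - 4042/2311 = -9976962/8516035 ≈ -1.1716)
X(o) = -9 + (1 + o)²/4
U(k, W) = 5 (U(k, W) = 2 - (-1)*3 = 2 - 1*(-3) = 2 + 3 = 5)
U(4, X(-1))*s = 5*(-9976962/8516035) = -9976962/1703207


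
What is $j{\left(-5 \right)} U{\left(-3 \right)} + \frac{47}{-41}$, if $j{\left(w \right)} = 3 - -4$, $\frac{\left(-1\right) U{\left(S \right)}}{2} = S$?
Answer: $\frac{1675}{41} \approx 40.854$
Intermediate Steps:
$U{\left(S \right)} = - 2 S$
$j{\left(w \right)} = 7$ ($j{\left(w \right)} = 3 + 4 = 7$)
$j{\left(-5 \right)} U{\left(-3 \right)} + \frac{47}{-41} = 7 \left(\left(-2\right) \left(-3\right)\right) + \frac{47}{-41} = 7 \cdot 6 + 47 \left(- \frac{1}{41}\right) = 42 - \frac{47}{41} = \frac{1675}{41}$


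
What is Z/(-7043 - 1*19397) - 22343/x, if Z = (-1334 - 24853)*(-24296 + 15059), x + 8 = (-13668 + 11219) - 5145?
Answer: -919125927059/100498440 ≈ -9145.7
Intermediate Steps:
x = -7602 (x = -8 + ((-13668 + 11219) - 5145) = -8 + (-2449 - 5145) = -8 - 7594 = -7602)
Z = 241889319 (Z = -26187*(-9237) = 241889319)
Z/(-7043 - 1*19397) - 22343/x = 241889319/(-7043 - 1*19397) - 22343/(-7602) = 241889319/(-7043 - 19397) - 22343*(-1/7602) = 241889319/(-26440) + 22343/7602 = 241889319*(-1/26440) + 22343/7602 = -241889319/26440 + 22343/7602 = -919125927059/100498440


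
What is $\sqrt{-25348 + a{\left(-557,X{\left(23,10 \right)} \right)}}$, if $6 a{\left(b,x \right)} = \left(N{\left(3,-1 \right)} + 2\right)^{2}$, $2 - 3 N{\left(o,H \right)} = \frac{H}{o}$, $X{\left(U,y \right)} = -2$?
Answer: $\frac{i \sqrt{73911018}}{54} \approx 159.21 i$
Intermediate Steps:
$N{\left(o,H \right)} = \frac{2}{3} - \frac{H}{3 o}$ ($N{\left(o,H \right)} = \frac{2}{3} - \frac{H \frac{1}{o}}{3} = \frac{2}{3} - \frac{H}{3 o}$)
$a{\left(b,x \right)} = \frac{625}{486}$ ($a{\left(b,x \right)} = \frac{\left(\frac{\left(-1\right) \left(-1\right) + 2 \cdot 3}{3 \cdot 3} + 2\right)^{2}}{6} = \frac{\left(\frac{1}{3} \cdot \frac{1}{3} \left(1 + 6\right) + 2\right)^{2}}{6} = \frac{\left(\frac{1}{3} \cdot \frac{1}{3} \cdot 7 + 2\right)^{2}}{6} = \frac{\left(\frac{7}{9} + 2\right)^{2}}{6} = \frac{\left(\frac{25}{9}\right)^{2}}{6} = \frac{1}{6} \cdot \frac{625}{81} = \frac{625}{486}$)
$\sqrt{-25348 + a{\left(-557,X{\left(23,10 \right)} \right)}} = \sqrt{-25348 + \frac{625}{486}} = \sqrt{- \frac{12318503}{486}} = \frac{i \sqrt{73911018}}{54}$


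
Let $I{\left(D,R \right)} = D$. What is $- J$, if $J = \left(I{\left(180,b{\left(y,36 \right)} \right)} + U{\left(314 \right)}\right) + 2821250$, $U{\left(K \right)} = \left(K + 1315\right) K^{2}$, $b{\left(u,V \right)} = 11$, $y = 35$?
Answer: $-163434314$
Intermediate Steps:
$U{\left(K \right)} = K^{2} \left(1315 + K\right)$ ($U{\left(K \right)} = \left(1315 + K\right) K^{2} = K^{2} \left(1315 + K\right)$)
$J = 163434314$ ($J = \left(180 + 314^{2} \left(1315 + 314\right)\right) + 2821250 = \left(180 + 98596 \cdot 1629\right) + 2821250 = \left(180 + 160612884\right) + 2821250 = 160613064 + 2821250 = 163434314$)
$- J = \left(-1\right) 163434314 = -163434314$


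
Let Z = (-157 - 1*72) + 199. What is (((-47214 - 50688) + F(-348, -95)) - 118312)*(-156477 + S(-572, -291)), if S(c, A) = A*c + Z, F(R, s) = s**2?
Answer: -2060494605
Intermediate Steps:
Z = -30 (Z = (-157 - 72) + 199 = -229 + 199 = -30)
S(c, A) = -30 + A*c (S(c, A) = A*c - 30 = -30 + A*c)
(((-47214 - 50688) + F(-348, -95)) - 118312)*(-156477 + S(-572, -291)) = (((-47214 - 50688) + (-95)**2) - 118312)*(-156477 + (-30 - 291*(-572))) = ((-97902 + 9025) - 118312)*(-156477 + (-30 + 166452)) = (-88877 - 118312)*(-156477 + 166422) = -207189*9945 = -2060494605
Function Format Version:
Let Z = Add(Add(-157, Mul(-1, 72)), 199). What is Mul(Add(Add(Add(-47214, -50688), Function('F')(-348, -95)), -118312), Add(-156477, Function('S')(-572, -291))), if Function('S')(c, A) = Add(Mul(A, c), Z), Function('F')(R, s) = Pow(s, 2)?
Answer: -2060494605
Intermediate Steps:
Z = -30 (Z = Add(Add(-157, -72), 199) = Add(-229, 199) = -30)
Function('S')(c, A) = Add(-30, Mul(A, c)) (Function('S')(c, A) = Add(Mul(A, c), -30) = Add(-30, Mul(A, c)))
Mul(Add(Add(Add(-47214, -50688), Function('F')(-348, -95)), -118312), Add(-156477, Function('S')(-572, -291))) = Mul(Add(Add(Add(-47214, -50688), Pow(-95, 2)), -118312), Add(-156477, Add(-30, Mul(-291, -572)))) = Mul(Add(Add(-97902, 9025), -118312), Add(-156477, Add(-30, 166452))) = Mul(Add(-88877, -118312), Add(-156477, 166422)) = Mul(-207189, 9945) = -2060494605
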